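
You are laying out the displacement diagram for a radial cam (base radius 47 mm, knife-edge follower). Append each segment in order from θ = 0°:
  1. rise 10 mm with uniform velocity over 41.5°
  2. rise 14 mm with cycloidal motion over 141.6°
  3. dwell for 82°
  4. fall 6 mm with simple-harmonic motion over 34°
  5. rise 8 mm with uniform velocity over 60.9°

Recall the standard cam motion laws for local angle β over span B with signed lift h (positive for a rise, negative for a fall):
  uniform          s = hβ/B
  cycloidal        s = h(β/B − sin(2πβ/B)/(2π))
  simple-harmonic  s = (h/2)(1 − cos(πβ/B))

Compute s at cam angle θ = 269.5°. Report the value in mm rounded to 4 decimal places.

seg 1 [0°–41.5°] uniform, h=10: full span → s += 10 → s = 10.0000
seg 2 [41.5°–183.1°] cycloidal, h=14: full span → s += 14 → s = 24.0000
seg 3 [183.1°–265.1°] dwell: s stays 24.0000
seg 4 [265.1°–299.1°] simple-harmonic, h=-6: θ=269.5° here. β=4.4, B=34. -6/2·(1 − cos(π·0.1294)) = -0.2445 → s = 23.7555

23.7555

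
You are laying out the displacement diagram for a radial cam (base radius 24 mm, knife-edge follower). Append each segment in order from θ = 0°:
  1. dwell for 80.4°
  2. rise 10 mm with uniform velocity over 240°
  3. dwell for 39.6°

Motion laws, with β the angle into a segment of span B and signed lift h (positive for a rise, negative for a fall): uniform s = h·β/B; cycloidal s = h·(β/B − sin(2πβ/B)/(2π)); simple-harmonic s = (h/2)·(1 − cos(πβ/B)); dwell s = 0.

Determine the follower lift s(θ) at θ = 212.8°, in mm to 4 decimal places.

seg 1 [0°–80.4°] dwell: s stays 0.0000
seg 2 [80.4°–320.4°] uniform, h=10: θ=212.8° here. β=132.4, B=240. 10·132.4/240 = 5.5167 → s = 5.5167

5.5167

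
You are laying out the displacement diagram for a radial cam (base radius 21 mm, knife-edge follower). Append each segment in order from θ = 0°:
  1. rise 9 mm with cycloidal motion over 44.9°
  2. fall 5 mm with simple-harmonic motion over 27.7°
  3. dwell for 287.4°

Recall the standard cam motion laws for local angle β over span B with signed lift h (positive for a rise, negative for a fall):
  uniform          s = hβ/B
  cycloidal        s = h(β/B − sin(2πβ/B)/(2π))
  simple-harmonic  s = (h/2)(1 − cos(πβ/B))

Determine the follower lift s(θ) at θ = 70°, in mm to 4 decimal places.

seg 1 [0°–44.9°] cycloidal, h=9: full span → s += 9 → s = 9.0000
seg 2 [44.9°–72.6°] simple-harmonic, h=-5: θ=70° here. β=25.1, B=27.7. -5/2·(1 − cos(π·0.9061)) = -4.8921 → s = 4.1079

4.1079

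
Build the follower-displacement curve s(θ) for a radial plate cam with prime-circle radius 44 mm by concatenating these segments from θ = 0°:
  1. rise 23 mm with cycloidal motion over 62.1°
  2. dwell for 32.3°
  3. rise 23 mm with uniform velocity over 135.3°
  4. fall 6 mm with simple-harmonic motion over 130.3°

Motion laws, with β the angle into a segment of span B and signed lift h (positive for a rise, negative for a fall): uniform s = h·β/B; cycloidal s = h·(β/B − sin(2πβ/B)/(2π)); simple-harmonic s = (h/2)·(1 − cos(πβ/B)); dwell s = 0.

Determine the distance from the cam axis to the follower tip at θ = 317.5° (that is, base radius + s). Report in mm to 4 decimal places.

seg 1 [0°–62.1°] cycloidal, h=23: full span → s += 23 → s = 23.0000
seg 2 [62.1°–94.4°] dwell: s stays 23.0000
seg 3 [94.4°–229.7°] uniform, h=23: full span → s += 23 → s = 46.0000
seg 4 [229.7°–360°] simple-harmonic, h=-6: θ=317.5° here. β=87.8, B=130.3. -6/2·(1 − cos(π·0.6738)) = -4.5581 → s = 41.4419
radial distance = base radius + s = 44 + 41.4419 = 85.4419

85.4419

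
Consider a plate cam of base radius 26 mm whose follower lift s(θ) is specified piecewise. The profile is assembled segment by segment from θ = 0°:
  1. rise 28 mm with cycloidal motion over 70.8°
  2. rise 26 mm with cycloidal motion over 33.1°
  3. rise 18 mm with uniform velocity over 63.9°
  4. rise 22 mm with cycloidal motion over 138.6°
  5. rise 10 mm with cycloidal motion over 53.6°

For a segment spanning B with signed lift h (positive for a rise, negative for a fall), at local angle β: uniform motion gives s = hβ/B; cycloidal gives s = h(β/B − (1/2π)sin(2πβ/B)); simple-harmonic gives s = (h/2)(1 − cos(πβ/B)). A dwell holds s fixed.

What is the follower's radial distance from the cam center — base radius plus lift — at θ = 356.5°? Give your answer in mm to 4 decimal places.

seg 1 [0°–70.8°] cycloidal, h=28: full span → s += 28 → s = 28.0000
seg 2 [70.8°–103.9°] cycloidal, h=26: full span → s += 26 → s = 54.0000
seg 3 [103.9°–167.8°] uniform, h=18: full span → s += 18 → s = 72.0000
seg 4 [167.8°–306.4°] cycloidal, h=22: full span → s += 22 → s = 94.0000
seg 5 [306.4°–360°] cycloidal, h=10: θ=356.5° here. β=50.1, B=53.6. 10·(0.9347 − sin(2π·0.9347)/(2π)) = 9.9818 → s = 103.9818
radial distance = base radius + s = 26 + 103.9818 = 129.9818

129.9818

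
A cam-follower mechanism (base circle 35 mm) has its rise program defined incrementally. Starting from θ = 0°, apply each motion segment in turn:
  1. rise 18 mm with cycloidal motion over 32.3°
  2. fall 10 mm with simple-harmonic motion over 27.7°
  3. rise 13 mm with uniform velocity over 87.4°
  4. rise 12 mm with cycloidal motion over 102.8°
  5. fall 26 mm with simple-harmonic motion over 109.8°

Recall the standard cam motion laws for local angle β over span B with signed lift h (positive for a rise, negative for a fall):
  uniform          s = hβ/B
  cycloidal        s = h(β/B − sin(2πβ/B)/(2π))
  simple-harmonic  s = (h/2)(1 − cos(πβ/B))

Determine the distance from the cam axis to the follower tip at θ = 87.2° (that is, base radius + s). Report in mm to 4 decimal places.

seg 1 [0°–32.3°] cycloidal, h=18: full span → s += 18 → s = 18.0000
seg 2 [32.3°–60°] simple-harmonic, h=-10: full span → s += -10 → s = 8.0000
seg 3 [60°–147.4°] uniform, h=13: θ=87.2° here. β=27.2, B=87.4. 13·27.2/87.4 = 4.0458 → s = 12.0458
radial distance = base radius + s = 35 + 12.0458 = 47.0458

47.0458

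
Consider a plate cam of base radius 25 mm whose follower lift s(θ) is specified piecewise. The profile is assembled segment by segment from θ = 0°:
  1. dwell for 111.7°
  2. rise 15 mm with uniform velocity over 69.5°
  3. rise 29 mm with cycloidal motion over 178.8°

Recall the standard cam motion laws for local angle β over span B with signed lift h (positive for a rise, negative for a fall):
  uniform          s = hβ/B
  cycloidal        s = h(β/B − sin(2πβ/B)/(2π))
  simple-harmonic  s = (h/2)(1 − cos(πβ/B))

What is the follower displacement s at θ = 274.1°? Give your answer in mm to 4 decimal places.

seg 1 [0°–111.7°] dwell: s stays 0.0000
seg 2 [111.7°–181.2°] uniform, h=15: full span → s += 15 → s = 15.0000
seg 3 [181.2°–360°] cycloidal, h=29: θ=274.1° here. β=92.9, B=178.8. 29·(0.5196 − sin(2π·0.5196)/(2π)) = 15.6339 → s = 30.6339

30.6339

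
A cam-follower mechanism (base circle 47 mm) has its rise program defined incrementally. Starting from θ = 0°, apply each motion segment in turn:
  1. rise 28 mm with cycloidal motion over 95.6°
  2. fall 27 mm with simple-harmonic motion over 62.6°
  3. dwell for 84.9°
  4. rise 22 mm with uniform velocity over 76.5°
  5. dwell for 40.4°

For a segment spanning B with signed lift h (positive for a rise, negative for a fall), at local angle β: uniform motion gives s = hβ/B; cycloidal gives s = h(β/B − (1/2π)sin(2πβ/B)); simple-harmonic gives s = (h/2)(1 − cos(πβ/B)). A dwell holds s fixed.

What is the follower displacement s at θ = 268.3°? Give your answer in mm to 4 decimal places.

seg 1 [0°–95.6°] cycloidal, h=28: full span → s += 28 → s = 28.0000
seg 2 [95.6°–158.2°] simple-harmonic, h=-27: full span → s += -27 → s = 1.0000
seg 3 [158.2°–243.1°] dwell: s stays 1.0000
seg 4 [243.1°–319.6°] uniform, h=22: θ=268.3° here. β=25.2, B=76.5. 22·25.2/76.5 = 7.2471 → s = 8.2471

8.2471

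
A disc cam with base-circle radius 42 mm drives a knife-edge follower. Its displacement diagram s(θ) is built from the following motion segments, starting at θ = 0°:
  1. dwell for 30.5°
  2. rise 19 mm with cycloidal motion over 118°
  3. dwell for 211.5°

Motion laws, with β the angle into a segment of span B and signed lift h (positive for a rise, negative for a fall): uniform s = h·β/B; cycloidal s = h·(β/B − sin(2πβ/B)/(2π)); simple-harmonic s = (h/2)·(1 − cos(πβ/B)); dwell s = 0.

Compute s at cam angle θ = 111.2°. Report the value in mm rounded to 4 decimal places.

seg 1 [0°–30.5°] dwell: s stays 0.0000
seg 2 [30.5°–148.5°] cycloidal, h=19: θ=111.2° here. β=80.7, B=118. 19·(0.6839 − sin(2π·0.6839)/(2π)) = 15.7609 → s = 15.7609

15.7609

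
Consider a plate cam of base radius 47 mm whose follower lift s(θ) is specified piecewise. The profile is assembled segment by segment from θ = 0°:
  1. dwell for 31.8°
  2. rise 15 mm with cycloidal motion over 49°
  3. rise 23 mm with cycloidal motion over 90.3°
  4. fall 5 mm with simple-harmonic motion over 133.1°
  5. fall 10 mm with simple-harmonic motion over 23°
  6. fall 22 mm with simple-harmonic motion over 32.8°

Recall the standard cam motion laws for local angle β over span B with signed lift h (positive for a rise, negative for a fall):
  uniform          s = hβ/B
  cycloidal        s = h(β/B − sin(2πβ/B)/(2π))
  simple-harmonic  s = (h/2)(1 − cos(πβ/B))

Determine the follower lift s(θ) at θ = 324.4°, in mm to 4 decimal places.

seg 1 [0°–31.8°] dwell: s stays 0.0000
seg 2 [31.8°–80.8°] cycloidal, h=15: full span → s += 15 → s = 15.0000
seg 3 [80.8°–171.1°] cycloidal, h=23: full span → s += 23 → s = 38.0000
seg 4 [171.1°–304.2°] simple-harmonic, h=-5: full span → s += -5 → s = 33.0000
seg 5 [304.2°–327.2°] simple-harmonic, h=-10: θ=324.4° here. β=20.2, B=23. -10/2·(1 − cos(π·0.8783)) = -9.6388 → s = 23.3612

23.3612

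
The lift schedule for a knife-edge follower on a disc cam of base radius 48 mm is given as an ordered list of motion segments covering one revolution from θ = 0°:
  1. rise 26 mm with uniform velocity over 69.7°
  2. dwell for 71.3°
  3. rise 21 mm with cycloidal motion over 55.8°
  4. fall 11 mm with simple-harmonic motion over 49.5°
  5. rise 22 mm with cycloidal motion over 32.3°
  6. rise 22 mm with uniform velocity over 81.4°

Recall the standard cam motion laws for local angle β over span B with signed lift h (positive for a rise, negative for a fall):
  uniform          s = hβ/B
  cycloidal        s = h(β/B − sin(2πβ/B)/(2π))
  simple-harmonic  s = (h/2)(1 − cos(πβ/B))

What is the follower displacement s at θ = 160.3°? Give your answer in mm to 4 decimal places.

seg 1 [0°–69.7°] uniform, h=26: full span → s += 26 → s = 26.0000
seg 2 [69.7°–141°] dwell: s stays 26.0000
seg 3 [141°–196.8°] cycloidal, h=21: θ=160.3° here. β=19.3, B=55.8. 21·(0.3459 − sin(2π·0.3459)/(2π)) = 4.5095 → s = 30.5095

30.5095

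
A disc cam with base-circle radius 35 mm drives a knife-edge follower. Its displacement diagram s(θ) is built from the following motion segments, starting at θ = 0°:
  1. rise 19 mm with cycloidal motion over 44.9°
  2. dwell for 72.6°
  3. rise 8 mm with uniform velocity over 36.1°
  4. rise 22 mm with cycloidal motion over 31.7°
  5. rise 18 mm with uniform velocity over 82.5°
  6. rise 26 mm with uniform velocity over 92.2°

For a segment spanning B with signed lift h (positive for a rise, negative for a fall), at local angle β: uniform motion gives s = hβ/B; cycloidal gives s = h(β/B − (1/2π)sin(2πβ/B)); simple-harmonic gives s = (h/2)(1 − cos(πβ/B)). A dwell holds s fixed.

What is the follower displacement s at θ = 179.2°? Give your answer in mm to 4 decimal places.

seg 1 [0°–44.9°] cycloidal, h=19: full span → s += 19 → s = 19.0000
seg 2 [44.9°–117.5°] dwell: s stays 19.0000
seg 3 [117.5°–153.6°] uniform, h=8: full span → s += 8 → s = 27.0000
seg 4 [153.6°–185.3°] cycloidal, h=22: θ=179.2° here. β=25.6, B=31.7. 22·(0.8076 − sin(2π·0.8076)/(2π)) = 21.0414 → s = 48.0414

48.0414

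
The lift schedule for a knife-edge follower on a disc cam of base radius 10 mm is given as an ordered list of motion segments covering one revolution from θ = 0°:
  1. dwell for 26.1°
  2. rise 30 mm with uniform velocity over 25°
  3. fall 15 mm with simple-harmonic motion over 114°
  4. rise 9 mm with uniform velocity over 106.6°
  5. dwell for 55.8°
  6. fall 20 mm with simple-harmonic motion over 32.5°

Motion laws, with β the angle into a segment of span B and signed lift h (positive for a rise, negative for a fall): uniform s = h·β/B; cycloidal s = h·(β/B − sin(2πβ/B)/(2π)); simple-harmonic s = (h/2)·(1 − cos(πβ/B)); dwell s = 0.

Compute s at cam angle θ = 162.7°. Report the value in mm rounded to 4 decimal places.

seg 1 [0°–26.1°] dwell: s stays 0.0000
seg 2 [26.1°–51.1°] uniform, h=30: full span → s += 30 → s = 30.0000
seg 3 [51.1°–165.1°] simple-harmonic, h=-15: θ=162.7° here. β=111.6, B=114. -15/2·(1 − cos(π·0.9789)) = -14.9836 → s = 15.0164

15.0164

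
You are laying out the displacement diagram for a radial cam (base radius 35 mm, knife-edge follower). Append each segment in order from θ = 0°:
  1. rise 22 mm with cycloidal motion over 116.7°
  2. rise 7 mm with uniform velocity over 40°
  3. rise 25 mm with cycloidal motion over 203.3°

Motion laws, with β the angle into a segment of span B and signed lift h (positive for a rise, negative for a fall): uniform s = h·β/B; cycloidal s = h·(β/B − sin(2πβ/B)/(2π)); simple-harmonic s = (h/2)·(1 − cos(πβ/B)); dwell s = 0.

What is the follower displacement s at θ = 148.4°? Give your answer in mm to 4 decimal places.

seg 1 [0°–116.7°] cycloidal, h=22: full span → s += 22 → s = 22.0000
seg 2 [116.7°–156.7°] uniform, h=7: θ=148.4° here. β=31.7, B=40. 7·31.7/40 = 5.5475 → s = 27.5475

27.5475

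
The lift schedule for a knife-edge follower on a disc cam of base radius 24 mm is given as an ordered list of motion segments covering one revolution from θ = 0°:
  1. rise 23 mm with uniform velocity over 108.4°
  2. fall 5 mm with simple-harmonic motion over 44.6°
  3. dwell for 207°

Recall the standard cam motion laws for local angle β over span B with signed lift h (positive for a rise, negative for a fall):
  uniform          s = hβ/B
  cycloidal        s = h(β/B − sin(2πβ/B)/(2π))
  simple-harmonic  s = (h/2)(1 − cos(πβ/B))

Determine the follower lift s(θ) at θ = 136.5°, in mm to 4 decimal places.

seg 1 [0°–108.4°] uniform, h=23: full span → s += 23 → s = 23.0000
seg 2 [108.4°–153°] simple-harmonic, h=-5: θ=136.5° here. β=28.1, B=44.6. -5/2·(1 − cos(π·0.6300)) = -3.4932 → s = 19.5068

19.5068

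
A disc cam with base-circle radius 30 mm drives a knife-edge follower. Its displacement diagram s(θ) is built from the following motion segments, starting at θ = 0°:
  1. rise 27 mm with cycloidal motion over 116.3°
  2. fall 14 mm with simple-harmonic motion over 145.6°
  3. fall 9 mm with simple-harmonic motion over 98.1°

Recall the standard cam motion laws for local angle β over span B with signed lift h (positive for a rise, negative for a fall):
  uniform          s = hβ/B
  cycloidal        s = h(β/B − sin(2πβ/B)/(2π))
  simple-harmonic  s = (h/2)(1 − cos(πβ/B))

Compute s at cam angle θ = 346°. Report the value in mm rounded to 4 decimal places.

seg 1 [0°–116.3°] cycloidal, h=27: full span → s += 27 → s = 27.0000
seg 2 [116.3°–261.9°] simple-harmonic, h=-14: full span → s += -14 → s = 13.0000
seg 3 [261.9°–360°] simple-harmonic, h=-9: θ=346° here. β=84.1, B=98.1. -9/2·(1 − cos(π·0.8573)) = -8.5553 → s = 4.4447

4.4447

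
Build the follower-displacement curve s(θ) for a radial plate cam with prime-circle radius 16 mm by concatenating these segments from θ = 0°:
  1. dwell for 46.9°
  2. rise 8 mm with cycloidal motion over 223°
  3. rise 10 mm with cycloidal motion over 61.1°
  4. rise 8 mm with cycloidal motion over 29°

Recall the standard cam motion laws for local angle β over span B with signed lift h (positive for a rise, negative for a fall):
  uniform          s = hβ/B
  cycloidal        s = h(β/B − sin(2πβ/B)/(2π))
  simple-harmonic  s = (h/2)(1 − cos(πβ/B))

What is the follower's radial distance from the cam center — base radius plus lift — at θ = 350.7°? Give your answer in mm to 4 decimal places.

seg 1 [0°–46.9°] dwell: s stays 0.0000
seg 2 [46.9°–269.9°] cycloidal, h=8: full span → s += 8 → s = 8.0000
seg 3 [269.9°–331°] cycloidal, h=10: full span → s += 10 → s = 18.0000
seg 4 [331°–360°] cycloidal, h=8: θ=350.7° here. β=19.7, B=29. 8·(0.6793 − sin(2π·0.6793)/(2π)) = 6.5842 → s = 24.5842
radial distance = base radius + s = 16 + 24.5842 = 40.5842

40.5842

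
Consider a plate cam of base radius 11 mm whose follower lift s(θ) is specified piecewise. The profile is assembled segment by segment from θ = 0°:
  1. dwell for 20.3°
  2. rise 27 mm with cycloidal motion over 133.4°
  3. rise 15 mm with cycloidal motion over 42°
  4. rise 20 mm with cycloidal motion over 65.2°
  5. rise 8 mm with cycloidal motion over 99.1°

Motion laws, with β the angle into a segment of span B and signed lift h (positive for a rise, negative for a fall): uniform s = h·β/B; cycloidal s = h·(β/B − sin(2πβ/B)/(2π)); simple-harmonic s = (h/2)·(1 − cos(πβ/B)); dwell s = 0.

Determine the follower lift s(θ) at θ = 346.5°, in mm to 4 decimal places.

seg 1 [0°–20.3°] dwell: s stays 0.0000
seg 2 [20.3°–153.7°] cycloidal, h=27: full span → s += 27 → s = 27.0000
seg 3 [153.7°–195.7°] cycloidal, h=15: full span → s += 15 → s = 42.0000
seg 4 [195.7°–260.9°] cycloidal, h=20: full span → s += 20 → s = 62.0000
seg 5 [260.9°–360°] cycloidal, h=8: θ=346.5° here. β=85.6, B=99.1. 8·(0.8638 − sin(2π·0.8638)/(2π)) = 7.8717 → s = 69.8717

69.8717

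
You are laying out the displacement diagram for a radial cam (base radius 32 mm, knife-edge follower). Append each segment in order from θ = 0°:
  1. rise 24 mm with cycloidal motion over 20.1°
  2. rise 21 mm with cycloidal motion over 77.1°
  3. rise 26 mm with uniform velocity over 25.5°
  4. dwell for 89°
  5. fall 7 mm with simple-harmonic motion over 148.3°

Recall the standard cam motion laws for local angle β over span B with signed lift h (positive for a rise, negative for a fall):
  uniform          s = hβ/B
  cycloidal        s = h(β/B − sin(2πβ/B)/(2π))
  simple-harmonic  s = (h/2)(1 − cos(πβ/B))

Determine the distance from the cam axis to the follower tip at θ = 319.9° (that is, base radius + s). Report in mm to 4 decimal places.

seg 1 [0°–20.1°] cycloidal, h=24: full span → s += 24 → s = 24.0000
seg 2 [20.1°–97.2°] cycloidal, h=21: full span → s += 21 → s = 45.0000
seg 3 [97.2°–122.7°] uniform, h=26: full span → s += 26 → s = 71.0000
seg 4 [122.7°–211.7°] dwell: s stays 71.0000
seg 5 [211.7°–360°] simple-harmonic, h=-7: θ=319.9° here. β=108.2, B=148.3. -7/2·(1 − cos(π·0.7296)) = -5.8113 → s = 65.1887
radial distance = base radius + s = 32 + 65.1887 = 97.1887

97.1887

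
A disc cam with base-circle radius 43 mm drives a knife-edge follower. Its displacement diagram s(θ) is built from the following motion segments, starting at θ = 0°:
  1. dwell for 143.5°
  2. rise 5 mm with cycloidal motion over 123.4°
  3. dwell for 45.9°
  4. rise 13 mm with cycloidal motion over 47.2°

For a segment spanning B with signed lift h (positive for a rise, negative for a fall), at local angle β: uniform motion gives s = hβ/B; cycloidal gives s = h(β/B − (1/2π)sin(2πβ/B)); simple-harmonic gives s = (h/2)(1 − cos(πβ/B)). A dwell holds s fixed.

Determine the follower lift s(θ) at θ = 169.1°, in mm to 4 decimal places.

seg 1 [0°–143.5°] dwell: s stays 0.0000
seg 2 [143.5°–266.9°] cycloidal, h=5: θ=169.1° here. β=25.6, B=123.4. 5·(0.2075 − sin(2π·0.2075)/(2π)) = 0.2698 → s = 0.2698

0.2698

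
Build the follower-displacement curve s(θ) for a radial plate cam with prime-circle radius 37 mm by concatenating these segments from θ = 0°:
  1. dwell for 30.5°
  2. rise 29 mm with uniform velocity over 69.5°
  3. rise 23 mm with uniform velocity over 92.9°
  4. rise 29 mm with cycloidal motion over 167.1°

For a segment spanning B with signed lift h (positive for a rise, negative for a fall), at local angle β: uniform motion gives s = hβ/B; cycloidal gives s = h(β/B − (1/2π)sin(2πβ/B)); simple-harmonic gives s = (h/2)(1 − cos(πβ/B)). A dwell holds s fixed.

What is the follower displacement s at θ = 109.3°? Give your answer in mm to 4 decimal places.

seg 1 [0°–30.5°] dwell: s stays 0.0000
seg 2 [30.5°–100°] uniform, h=29: full span → s += 29 → s = 29.0000
seg 3 [100°–192.9°] uniform, h=23: θ=109.3° here. β=9.3, B=92.9. 23·9.3/92.9 = 2.3025 → s = 31.3025

31.3025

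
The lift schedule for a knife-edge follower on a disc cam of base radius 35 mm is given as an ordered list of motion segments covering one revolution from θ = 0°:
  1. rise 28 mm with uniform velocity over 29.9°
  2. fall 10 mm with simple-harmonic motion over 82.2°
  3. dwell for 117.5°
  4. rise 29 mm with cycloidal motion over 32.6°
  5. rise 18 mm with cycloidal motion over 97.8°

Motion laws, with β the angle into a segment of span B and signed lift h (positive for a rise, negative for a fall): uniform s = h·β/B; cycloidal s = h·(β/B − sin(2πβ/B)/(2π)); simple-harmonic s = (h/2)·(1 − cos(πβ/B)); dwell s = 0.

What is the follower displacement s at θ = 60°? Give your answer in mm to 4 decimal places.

seg 1 [0°–29.9°] uniform, h=28: full span → s += 28 → s = 28.0000
seg 2 [29.9°–112.1°] simple-harmonic, h=-10: θ=60° here. β=30.1, B=82.2. -10/2·(1 − cos(π·0.3662)) = -2.9593 → s = 25.0407

25.0407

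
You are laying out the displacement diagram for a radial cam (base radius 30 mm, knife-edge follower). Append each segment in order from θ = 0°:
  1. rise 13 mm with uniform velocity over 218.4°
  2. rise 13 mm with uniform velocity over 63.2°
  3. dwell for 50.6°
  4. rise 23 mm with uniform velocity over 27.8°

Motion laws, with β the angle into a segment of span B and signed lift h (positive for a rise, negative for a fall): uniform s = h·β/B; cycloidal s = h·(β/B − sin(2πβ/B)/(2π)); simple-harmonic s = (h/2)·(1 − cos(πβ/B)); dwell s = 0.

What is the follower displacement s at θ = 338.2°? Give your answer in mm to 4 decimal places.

seg 1 [0°–218.4°] uniform, h=13: full span → s += 13 → s = 13.0000
seg 2 [218.4°–281.6°] uniform, h=13: full span → s += 13 → s = 26.0000
seg 3 [281.6°–332.2°] dwell: s stays 26.0000
seg 4 [332.2°–360°] uniform, h=23: θ=338.2° here. β=6, B=27.8. 23·6/27.8 = 4.9640 → s = 30.9640

30.9640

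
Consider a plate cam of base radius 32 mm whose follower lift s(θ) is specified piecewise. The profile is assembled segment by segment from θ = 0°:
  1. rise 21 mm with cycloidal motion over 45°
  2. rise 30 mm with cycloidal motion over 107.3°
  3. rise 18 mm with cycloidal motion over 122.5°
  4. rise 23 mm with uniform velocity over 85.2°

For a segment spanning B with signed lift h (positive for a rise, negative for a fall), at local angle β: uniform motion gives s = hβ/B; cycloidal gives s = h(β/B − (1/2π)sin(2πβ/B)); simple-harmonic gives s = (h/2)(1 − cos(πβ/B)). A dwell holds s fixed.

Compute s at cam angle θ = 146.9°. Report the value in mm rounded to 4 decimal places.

seg 1 [0°–45°] cycloidal, h=21: full span → s += 21 → s = 21.0000
seg 2 [45°–152.3°] cycloidal, h=30: θ=146.9° here. β=101.9, B=107.3. 30·(0.9497 − sin(2π·0.9497)/(2π)) = 29.9750 → s = 50.9750

50.9750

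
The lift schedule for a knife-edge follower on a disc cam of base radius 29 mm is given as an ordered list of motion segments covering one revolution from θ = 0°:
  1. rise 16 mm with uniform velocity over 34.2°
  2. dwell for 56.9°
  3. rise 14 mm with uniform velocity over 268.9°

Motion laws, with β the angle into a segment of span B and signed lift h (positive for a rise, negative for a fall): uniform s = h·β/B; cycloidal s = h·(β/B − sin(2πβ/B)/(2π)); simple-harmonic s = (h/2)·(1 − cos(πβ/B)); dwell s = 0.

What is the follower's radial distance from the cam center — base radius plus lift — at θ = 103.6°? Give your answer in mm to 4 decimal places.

seg 1 [0°–34.2°] uniform, h=16: full span → s += 16 → s = 16.0000
seg 2 [34.2°–91.1°] dwell: s stays 16.0000
seg 3 [91.1°–360°] uniform, h=14: θ=103.6° here. β=12.5, B=268.9. 14·12.5/268.9 = 0.6508 → s = 16.6508
radial distance = base radius + s = 29 + 16.6508 = 45.6508

45.6508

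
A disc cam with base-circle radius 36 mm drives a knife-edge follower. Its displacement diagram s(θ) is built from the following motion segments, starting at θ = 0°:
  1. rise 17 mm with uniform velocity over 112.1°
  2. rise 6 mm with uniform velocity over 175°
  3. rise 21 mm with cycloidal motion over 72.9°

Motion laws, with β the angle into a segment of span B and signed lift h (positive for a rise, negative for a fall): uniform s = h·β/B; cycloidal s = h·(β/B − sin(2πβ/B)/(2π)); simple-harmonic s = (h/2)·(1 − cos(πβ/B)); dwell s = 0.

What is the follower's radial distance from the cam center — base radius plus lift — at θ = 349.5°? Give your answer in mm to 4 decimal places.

seg 1 [0°–112.1°] uniform, h=17: full span → s += 17 → s = 17.0000
seg 2 [112.1°–287.1°] uniform, h=6: full span → s += 6 → s = 23.0000
seg 3 [287.1°–360°] cycloidal, h=21: θ=349.5° here. β=62.4, B=72.9. 21·(0.8560 − sin(2π·0.8560)/(2π)) = 20.6037 → s = 43.6037
radial distance = base radius + s = 36 + 43.6037 = 79.6037

79.6037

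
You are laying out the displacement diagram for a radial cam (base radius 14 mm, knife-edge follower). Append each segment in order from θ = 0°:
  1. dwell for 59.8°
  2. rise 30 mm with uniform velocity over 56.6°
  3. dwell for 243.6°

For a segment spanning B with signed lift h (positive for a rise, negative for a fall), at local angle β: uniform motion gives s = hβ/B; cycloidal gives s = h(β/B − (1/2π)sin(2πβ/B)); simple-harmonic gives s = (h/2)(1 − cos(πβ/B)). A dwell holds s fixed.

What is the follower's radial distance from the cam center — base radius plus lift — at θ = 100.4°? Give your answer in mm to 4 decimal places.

seg 1 [0°–59.8°] dwell: s stays 0.0000
seg 2 [59.8°–116.4°] uniform, h=30: θ=100.4° here. β=40.6, B=56.6. 30·40.6/56.6 = 21.5194 → s = 21.5194
radial distance = base radius + s = 14 + 21.5194 = 35.5194

35.5194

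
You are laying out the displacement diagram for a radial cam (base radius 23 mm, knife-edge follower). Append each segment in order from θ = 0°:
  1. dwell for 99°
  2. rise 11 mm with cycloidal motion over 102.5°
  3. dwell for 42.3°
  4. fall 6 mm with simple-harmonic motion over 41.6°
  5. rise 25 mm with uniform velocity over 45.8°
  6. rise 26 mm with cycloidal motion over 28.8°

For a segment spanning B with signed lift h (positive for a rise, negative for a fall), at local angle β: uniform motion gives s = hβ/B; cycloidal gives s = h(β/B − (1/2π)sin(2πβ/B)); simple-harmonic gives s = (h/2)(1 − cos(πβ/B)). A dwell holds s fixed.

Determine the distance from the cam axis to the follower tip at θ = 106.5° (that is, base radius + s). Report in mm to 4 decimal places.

seg 1 [0°–99°] dwell: s stays 0.0000
seg 2 [99°–201.5°] cycloidal, h=11: θ=106.5° here. β=7.5, B=102.5. 11·(0.0732 − sin(2π·0.0732)/(2π)) = 0.0281 → s = 0.0281
radial distance = base radius + s = 23 + 0.0281 = 23.0281

23.0281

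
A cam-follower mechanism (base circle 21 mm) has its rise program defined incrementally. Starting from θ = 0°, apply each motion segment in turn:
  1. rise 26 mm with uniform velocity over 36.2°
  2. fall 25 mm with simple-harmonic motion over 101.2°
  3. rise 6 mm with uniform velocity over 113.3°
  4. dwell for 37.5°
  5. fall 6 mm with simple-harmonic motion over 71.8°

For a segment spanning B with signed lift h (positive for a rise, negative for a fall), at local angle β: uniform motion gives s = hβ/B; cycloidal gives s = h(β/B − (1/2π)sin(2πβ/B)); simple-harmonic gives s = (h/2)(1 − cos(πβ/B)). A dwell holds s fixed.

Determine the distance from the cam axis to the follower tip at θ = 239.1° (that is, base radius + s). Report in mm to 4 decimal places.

seg 1 [0°–36.2°] uniform, h=26: full span → s += 26 → s = 26.0000
seg 2 [36.2°–137.4°] simple-harmonic, h=-25: full span → s += -25 → s = 1.0000
seg 3 [137.4°–250.7°] uniform, h=6: θ=239.1° here. β=101.7, B=113.3. 6·101.7/113.3 = 5.3857 → s = 6.3857
radial distance = base radius + s = 21 + 6.3857 = 27.3857

27.3857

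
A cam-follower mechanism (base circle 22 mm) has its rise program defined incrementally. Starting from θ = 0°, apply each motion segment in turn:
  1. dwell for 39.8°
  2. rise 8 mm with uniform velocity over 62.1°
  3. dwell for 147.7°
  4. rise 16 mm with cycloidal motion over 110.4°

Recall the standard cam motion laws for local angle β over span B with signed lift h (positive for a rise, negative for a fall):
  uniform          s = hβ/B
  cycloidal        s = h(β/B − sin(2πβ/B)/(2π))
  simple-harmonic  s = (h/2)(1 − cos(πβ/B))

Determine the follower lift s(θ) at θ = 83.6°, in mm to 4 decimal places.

seg 1 [0°–39.8°] dwell: s stays 0.0000
seg 2 [39.8°–101.9°] uniform, h=8: θ=83.6° here. β=43.8, B=62.1. 8·43.8/62.1 = 5.6425 → s = 5.6425

5.6425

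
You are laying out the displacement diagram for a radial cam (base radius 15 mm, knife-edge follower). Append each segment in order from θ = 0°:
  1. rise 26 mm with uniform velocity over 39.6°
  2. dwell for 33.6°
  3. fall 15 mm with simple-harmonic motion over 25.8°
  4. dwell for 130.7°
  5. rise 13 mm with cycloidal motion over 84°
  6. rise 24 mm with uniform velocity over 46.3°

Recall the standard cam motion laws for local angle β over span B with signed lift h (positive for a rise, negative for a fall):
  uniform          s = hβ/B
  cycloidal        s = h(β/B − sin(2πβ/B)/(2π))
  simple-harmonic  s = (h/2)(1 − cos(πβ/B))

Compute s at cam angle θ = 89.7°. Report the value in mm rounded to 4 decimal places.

seg 1 [0°–39.6°] uniform, h=26: full span → s += 26 → s = 26.0000
seg 2 [39.6°–73.2°] dwell: s stays 26.0000
seg 3 [73.2°–99°] simple-harmonic, h=-15: θ=89.7° here. β=16.5, B=25.8. -15/2·(1 − cos(π·0.6395)) = -10.6834 → s = 15.3166

15.3166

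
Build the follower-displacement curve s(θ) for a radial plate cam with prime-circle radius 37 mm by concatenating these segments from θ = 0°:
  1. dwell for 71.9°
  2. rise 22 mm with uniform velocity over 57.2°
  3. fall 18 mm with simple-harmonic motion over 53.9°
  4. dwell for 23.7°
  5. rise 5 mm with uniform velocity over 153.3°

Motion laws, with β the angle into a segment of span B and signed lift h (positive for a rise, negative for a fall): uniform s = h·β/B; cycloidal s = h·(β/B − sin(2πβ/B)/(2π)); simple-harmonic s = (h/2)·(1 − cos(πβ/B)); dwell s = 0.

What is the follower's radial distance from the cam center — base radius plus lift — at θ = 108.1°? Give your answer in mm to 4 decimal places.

seg 1 [0°–71.9°] dwell: s stays 0.0000
seg 2 [71.9°–129.1°] uniform, h=22: θ=108.1° here. β=36.2, B=57.2. 22·36.2/57.2 = 13.9231 → s = 13.9231
radial distance = base radius + s = 37 + 13.9231 = 50.9231

50.9231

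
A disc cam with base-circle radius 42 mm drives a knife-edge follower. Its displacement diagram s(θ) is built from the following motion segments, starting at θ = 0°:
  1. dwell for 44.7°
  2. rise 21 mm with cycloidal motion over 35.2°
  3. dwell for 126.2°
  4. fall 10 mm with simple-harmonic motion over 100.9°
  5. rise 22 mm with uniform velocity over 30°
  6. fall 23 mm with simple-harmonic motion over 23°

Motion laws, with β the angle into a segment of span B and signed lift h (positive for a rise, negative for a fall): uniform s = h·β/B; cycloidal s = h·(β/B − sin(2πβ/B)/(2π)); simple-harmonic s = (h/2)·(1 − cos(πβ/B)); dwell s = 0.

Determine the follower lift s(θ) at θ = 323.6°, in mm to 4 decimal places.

seg 1 [0°–44.7°] dwell: s stays 0.0000
seg 2 [44.7°–79.9°] cycloidal, h=21: full span → s += 21 → s = 21.0000
seg 3 [79.9°–206.1°] dwell: s stays 21.0000
seg 4 [206.1°–307°] simple-harmonic, h=-10: full span → s += -10 → s = 11.0000
seg 5 [307°–337°] uniform, h=22: θ=323.6° here. β=16.6, B=30. 22·16.6/30 = 12.1733 → s = 23.1733

23.1733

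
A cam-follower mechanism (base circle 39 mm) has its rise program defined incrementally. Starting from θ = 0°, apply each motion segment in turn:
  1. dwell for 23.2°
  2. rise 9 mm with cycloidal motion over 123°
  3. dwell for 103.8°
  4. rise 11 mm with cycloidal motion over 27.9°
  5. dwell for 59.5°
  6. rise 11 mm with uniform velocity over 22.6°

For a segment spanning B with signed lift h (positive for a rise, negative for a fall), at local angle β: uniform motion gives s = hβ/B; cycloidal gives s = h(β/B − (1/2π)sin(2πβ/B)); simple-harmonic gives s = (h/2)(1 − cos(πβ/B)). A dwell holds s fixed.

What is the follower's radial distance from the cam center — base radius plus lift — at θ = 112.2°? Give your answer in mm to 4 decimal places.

seg 1 [0°–23.2°] dwell: s stays 0.0000
seg 2 [23.2°–146.2°] cycloidal, h=9: θ=112.2° here. β=89, B=123. 9·(0.7236 − sin(2π·0.7236)/(2π)) = 7.9249 → s = 7.9249
radial distance = base radius + s = 39 + 7.9249 = 46.9249

46.9249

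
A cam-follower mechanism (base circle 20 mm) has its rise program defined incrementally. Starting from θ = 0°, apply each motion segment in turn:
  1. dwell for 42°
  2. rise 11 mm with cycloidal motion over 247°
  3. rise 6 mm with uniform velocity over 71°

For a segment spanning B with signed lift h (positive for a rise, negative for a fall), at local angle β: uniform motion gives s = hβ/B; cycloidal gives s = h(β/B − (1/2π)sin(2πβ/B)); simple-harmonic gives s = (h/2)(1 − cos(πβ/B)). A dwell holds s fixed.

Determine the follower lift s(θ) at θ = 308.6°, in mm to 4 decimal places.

seg 1 [0°–42°] dwell: s stays 0.0000
seg 2 [42°–289°] cycloidal, h=11: full span → s += 11 → s = 11.0000
seg 3 [289°–360°] uniform, h=6: θ=308.6° here. β=19.6, B=71. 6·19.6/71 = 1.6563 → s = 12.6563

12.6563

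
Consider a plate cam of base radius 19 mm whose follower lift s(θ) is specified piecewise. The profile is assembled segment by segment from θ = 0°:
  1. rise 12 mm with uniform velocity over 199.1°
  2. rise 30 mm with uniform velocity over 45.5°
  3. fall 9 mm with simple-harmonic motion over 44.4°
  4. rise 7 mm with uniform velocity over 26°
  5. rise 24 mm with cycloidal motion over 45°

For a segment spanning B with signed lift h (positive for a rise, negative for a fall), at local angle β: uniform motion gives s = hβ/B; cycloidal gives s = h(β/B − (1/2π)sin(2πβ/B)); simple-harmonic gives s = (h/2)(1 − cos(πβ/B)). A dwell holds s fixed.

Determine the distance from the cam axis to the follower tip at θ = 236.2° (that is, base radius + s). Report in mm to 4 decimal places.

seg 1 [0°–199.1°] uniform, h=12: full span → s += 12 → s = 12.0000
seg 2 [199.1°–244.6°] uniform, h=30: θ=236.2° here. β=37.1, B=45.5. 30·37.1/45.5 = 24.4615 → s = 36.4615
radial distance = base radius + s = 19 + 36.4615 = 55.4615

55.4615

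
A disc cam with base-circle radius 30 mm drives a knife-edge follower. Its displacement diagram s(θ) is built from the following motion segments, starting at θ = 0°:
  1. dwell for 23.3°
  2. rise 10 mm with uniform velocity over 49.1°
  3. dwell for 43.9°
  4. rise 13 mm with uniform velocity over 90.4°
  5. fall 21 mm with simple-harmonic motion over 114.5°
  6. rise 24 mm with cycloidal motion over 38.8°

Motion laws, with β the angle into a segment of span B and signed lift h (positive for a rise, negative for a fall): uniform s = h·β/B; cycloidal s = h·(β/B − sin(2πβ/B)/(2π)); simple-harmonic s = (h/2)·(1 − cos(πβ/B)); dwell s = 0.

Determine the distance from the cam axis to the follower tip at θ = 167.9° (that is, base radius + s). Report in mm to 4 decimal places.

seg 1 [0°–23.3°] dwell: s stays 0.0000
seg 2 [23.3°–72.4°] uniform, h=10: full span → s += 10 → s = 10.0000
seg 3 [72.4°–116.3°] dwell: s stays 10.0000
seg 4 [116.3°–206.7°] uniform, h=13: θ=167.9° here. β=51.6, B=90.4. 13·51.6/90.4 = 7.4204 → s = 17.4204
radial distance = base radius + s = 30 + 17.4204 = 47.4204

47.4204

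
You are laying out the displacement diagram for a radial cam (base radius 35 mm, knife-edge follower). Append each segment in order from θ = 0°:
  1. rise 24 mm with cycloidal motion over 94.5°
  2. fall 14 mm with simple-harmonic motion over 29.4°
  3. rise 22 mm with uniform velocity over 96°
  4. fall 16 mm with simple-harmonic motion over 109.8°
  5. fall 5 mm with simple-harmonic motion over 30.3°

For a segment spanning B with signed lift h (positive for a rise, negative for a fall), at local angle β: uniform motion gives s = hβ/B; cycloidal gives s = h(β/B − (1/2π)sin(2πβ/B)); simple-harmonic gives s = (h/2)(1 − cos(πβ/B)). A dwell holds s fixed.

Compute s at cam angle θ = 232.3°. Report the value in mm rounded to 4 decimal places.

seg 1 [0°–94.5°] cycloidal, h=24: full span → s += 24 → s = 24.0000
seg 2 [94.5°–123.9°] simple-harmonic, h=-14: full span → s += -14 → s = 10.0000
seg 3 [123.9°–219.9°] uniform, h=22: full span → s += 22 → s = 32.0000
seg 4 [219.9°–329.7°] simple-harmonic, h=-16: θ=232.3° here. β=12.4, B=109.8. -16/2·(1 − cos(π·0.1129)) = -0.4982 → s = 31.5018

31.5018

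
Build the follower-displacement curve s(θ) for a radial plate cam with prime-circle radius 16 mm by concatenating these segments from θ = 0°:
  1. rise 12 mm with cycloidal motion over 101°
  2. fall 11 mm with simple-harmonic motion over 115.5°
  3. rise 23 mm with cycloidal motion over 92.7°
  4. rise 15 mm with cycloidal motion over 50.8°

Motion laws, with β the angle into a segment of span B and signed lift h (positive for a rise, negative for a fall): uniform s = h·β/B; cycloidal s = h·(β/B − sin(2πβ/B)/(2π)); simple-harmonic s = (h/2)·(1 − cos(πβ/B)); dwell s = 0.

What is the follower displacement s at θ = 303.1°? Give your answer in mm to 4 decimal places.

seg 1 [0°–101°] cycloidal, h=12: full span → s += 12 → s = 12.0000
seg 2 [101°–216.5°] simple-harmonic, h=-11: full span → s += -11 → s = 1.0000
seg 3 [216.5°–309.2°] cycloidal, h=23: θ=303.1° here. β=86.6, B=92.7. 23·(0.9342 − sin(2π·0.9342)/(2π)) = 22.9572 → s = 23.9572

23.9572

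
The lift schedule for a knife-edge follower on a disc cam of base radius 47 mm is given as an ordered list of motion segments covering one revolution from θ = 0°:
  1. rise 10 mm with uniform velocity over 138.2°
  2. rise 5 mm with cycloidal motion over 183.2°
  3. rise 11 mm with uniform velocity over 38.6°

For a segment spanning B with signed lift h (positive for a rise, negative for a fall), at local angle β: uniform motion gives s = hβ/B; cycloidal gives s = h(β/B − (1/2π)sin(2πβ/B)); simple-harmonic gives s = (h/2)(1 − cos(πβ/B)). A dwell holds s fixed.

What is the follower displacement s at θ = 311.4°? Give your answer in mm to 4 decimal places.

seg 1 [0°–138.2°] uniform, h=10: full span → s += 10 → s = 10.0000
seg 2 [138.2°–321.4°] cycloidal, h=5: θ=311.4° here. β=173.2, B=183.2. 5·(0.9454 − sin(2π·0.9454)/(2π)) = 4.9947 → s = 14.9947

14.9947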